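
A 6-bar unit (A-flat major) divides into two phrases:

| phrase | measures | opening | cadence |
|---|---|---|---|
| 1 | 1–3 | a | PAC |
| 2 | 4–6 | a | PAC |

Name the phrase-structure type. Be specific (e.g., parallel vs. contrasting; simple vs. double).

repeated phrase

Both phrases have the same opening (a) and the same cadence (perfect authentic cadence): the second is a restatement, not a consequent, so this is a repeated phrase rather than a period.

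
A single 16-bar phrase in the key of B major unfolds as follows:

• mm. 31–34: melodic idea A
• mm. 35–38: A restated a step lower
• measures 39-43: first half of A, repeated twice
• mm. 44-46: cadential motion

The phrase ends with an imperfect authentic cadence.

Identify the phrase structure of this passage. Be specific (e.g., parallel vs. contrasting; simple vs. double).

sentence

Basic idea (mm. 31–34) + its repetition (mm. 35-38) form the presentation; fragmentation and cadence (mm. 39-46) form the continuation — the 16-bar whole is a sentence.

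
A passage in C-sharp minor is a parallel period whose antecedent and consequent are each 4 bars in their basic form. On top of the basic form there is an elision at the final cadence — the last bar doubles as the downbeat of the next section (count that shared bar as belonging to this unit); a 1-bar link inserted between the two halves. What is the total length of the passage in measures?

Basic parallel period: 4 + 4 = 8 bars.
8 (basic form) + 1 (link) = 9.
The elision shares a bar with the next section but does not change this unit's count.

9 measures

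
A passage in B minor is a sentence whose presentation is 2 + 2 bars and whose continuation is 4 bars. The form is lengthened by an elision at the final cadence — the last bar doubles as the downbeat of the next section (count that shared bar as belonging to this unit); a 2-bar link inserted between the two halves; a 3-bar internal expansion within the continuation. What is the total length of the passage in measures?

Basic sentence: 2 + 2 + 4 = 8 bars.
8 (basic form) + 2 (link) + 3 (internal expansion) = 13.
The elision shares a bar with the next section but does not change this unit's count.

13 measures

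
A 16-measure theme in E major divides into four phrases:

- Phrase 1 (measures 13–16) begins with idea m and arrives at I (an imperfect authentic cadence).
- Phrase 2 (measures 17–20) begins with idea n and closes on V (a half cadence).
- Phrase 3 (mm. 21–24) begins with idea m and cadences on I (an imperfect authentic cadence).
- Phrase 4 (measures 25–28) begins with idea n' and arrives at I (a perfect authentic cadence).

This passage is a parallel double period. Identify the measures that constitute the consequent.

In a double period the four phrases pair into a large antecedent (phrases 1–2, ending half cadence) and a large consequent (phrases 3–4, ending perfect authentic cadence). The consequent spans measures 21–28.

measures 21–28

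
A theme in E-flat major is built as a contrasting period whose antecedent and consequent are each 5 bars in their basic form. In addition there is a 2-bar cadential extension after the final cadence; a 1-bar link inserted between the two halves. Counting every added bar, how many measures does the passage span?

Basic contrasting period: 5 + 5 = 10 bars.
10 (basic form) + 2 (cadential extension) + 1 (link) = 13.

13 measures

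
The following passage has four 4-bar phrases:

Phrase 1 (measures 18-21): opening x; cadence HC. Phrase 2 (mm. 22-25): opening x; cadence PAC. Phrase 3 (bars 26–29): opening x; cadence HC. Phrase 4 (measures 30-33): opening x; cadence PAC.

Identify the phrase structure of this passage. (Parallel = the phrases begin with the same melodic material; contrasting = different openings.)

The cadence pattern HC–PAC–HC–PAC is weak–strong twice, and phrases 3–4 restate phrases 1–2: a period heard twice, not a double period (which would end weakly at phrase 2).

repeated period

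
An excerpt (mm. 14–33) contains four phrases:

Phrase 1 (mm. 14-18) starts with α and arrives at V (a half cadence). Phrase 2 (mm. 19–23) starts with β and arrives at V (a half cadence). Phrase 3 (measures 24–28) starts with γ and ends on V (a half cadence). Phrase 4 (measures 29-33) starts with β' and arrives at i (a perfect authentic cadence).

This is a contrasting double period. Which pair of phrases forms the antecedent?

In a double period the first pair of phrases (ending half cadence) is the large antecedent and the second pair (ending perfect authentic cadence) is the large consequent; the antecedent is phrases 1 and 2.

phrases 1 and 2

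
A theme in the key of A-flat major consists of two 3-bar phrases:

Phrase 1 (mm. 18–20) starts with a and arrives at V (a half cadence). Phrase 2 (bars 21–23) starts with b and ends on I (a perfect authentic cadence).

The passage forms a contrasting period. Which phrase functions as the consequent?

phrase 2

The phrase ending with the weaker cadence (half cadence) is the antecedent; the one ending more conclusively (perfect authentic cadence) is the consequent. The consequent is phrase 2.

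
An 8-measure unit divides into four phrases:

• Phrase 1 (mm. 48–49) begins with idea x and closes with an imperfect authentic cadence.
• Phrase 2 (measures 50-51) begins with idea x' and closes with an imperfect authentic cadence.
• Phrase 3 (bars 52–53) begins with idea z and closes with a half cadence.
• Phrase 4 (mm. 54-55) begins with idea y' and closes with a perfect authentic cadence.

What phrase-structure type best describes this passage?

Four phrases in two halves: the first half (mm. 48–51) ends with an imperfect authentic cadence, the second (mm. 52-55) with a perfect authentic cadence — a large antecedent–consequent pair, i.e. a double period.
Phrase 3 begins with different material from phrase 1, making it contrasting.

contrasting double period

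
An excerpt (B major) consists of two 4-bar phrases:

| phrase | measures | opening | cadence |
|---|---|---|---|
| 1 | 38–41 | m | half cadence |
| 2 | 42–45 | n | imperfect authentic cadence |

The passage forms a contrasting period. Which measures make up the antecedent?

The phrase ending with the weaker cadence (half cadence) is the antecedent; the one ending more conclusively (imperfect authentic cadence) is the consequent. The antecedent is measures 38–41.

measures 38–41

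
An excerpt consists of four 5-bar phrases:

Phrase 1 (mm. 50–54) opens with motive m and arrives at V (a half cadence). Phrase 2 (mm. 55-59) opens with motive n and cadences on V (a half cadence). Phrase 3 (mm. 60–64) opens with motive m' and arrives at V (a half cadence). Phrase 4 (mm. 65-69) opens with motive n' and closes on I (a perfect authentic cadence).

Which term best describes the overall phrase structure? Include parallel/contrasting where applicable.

parallel double period

Four phrases in two halves: the first half (mm. 50–59) ends with a half cadence, the second (mm. 60-69) with a perfect authentic cadence — a large antecedent–consequent pair, i.e. a double period.
Phrase 3 begins with the same material as phrase 1, making it parallel.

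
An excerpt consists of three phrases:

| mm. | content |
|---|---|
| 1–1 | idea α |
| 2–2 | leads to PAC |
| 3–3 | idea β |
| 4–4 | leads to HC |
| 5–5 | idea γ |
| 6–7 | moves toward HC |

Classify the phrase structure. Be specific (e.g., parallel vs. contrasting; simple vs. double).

The final phrase closes with a half cadence, which is not stronger than the preceding half cadence; the 3 phrases lack an overall antecedent–consequent design and so form a phrase group.

phrase group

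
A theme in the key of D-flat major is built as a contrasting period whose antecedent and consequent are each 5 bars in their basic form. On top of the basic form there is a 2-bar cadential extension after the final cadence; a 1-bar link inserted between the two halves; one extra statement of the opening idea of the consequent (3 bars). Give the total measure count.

Basic contrasting period: 5 + 5 = 10 bars.
10 (basic form) + 2 (cadential extension) + 1 (link) + 3 (extra statement) = 16.

16 measures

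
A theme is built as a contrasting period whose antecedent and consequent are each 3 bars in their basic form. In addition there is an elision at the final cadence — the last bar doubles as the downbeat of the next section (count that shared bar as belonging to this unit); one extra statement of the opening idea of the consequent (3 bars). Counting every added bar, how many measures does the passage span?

9 measures

Basic contrasting period: 3 + 3 = 6 bars.
6 (basic form) + 3 (extra statement) = 9.
The elision shares a bar with the next section but does not change this unit's count.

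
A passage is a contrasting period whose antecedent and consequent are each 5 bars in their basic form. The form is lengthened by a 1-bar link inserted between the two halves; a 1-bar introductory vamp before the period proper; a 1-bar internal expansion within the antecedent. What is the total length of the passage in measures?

Basic contrasting period: 5 + 5 = 10 bars.
10 (basic form) + 1 (link) + 1 (introduction) + 1 (internal expansion) = 13.

13 measures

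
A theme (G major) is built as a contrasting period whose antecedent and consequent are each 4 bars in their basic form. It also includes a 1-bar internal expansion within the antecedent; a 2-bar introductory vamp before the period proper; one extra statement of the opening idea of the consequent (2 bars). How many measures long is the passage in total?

Basic contrasting period: 4 + 4 = 8 bars.
8 (basic form) + 1 (internal expansion) + 2 (introduction) + 2 (extra statement) = 13.

13 measures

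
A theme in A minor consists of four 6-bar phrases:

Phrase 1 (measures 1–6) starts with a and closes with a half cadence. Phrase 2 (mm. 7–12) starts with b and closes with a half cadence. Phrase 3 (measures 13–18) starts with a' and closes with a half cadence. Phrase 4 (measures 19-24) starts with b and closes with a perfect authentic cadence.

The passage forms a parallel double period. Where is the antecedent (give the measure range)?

measures 1–12

In a double period the four phrases pair into a large antecedent (phrases 1–2, ending half cadence) and a large consequent (phrases 3–4, ending perfect authentic cadence). The antecedent spans mm. 1–12.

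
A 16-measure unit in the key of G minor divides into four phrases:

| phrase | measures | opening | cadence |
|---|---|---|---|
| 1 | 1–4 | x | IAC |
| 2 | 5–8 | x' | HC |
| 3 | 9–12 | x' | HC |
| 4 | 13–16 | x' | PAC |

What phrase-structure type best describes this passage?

Four phrases in two halves: the first half (measures 1-8) ends with a half cadence, the second (mm. 9–16) with a perfect authentic cadence — a large antecedent–consequent pair, i.e. a double period.
Phrase 3 begins with the same material as phrase 1, making it parallel.

parallel double period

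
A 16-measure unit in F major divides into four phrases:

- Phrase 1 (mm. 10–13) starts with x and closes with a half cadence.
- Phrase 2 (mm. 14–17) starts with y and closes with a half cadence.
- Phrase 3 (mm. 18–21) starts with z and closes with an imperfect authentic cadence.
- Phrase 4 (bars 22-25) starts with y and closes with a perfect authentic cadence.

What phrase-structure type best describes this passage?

contrasting double period

Four phrases in two halves: the first half (mm. 10-17) ends with a half cadence, the second (mm. 18–25) with a perfect authentic cadence — a large antecedent–consequent pair, i.e. a double period.
Phrase 3 begins with different material from phrase 1, making it contrasting.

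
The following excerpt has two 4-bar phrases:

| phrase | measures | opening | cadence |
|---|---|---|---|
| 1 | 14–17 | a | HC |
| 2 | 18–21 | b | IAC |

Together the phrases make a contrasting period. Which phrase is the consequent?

phrase 2

The phrase ending with the weaker cadence (half cadence) is the antecedent; the one ending more conclusively (imperfect authentic cadence) is the consequent. The consequent is phrase 2.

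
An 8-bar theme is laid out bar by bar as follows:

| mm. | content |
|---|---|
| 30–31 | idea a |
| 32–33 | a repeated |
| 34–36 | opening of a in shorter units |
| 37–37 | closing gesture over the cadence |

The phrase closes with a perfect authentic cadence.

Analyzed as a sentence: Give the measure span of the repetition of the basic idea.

measures 32–33

The presentation of a sentence is the basic idea (mm. 30-31) plus its repetition (mm. 32-33); the repetition of the basic idea is therefore measures 32–33.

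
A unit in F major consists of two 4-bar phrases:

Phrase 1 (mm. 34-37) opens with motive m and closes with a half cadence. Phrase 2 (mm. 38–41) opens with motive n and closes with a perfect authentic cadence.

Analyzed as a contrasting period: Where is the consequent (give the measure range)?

measures 38–41

The antecedent is the phrase ending with the weaker cadence (half cadence, phrase 1) and the consequent the one ending more conclusively (perfect authentic cadence, phrase 2); the consequent is measures 38–41.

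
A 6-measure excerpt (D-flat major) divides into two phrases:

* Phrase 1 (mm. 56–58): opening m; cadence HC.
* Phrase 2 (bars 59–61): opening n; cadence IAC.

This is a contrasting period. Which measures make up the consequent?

The phrase ending with the weaker cadence (half cadence) is the antecedent; the one ending more conclusively (imperfect authentic cadence) is the consequent. The consequent is measures 59–61.

measures 59–61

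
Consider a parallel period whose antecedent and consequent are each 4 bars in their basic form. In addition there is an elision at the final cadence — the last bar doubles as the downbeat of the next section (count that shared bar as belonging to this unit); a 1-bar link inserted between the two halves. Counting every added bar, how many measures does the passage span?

Basic parallel period: 4 + 4 = 8 bars.
8 (basic form) + 1 (link) = 9.
The elision shares a bar with the next section but does not change this unit's count.

9 measures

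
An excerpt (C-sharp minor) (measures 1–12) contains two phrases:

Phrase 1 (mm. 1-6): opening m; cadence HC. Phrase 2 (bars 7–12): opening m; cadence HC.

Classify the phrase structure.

Both phrases have the same opening (m) and the same cadence (half cadence): the second is a restatement, not a consequent, so this is a repeated phrase rather than a period.

repeated phrase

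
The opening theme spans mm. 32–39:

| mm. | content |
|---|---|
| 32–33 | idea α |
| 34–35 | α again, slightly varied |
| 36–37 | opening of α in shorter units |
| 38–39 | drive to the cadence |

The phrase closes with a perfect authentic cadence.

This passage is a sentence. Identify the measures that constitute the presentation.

measures 32–35

The presentation of a sentence is the basic idea (measures 32-33) plus its repetition (mm. 34–35); the presentation is therefore mm. 32–35.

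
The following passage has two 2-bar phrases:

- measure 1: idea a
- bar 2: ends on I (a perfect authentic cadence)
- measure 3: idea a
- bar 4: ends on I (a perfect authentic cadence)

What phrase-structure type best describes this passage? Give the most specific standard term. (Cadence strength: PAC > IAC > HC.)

Both phrases have the same opening (a) and the same cadence (perfect authentic cadence): the second is a restatement, not a consequent, so this is a repeated phrase rather than a period.

repeated phrase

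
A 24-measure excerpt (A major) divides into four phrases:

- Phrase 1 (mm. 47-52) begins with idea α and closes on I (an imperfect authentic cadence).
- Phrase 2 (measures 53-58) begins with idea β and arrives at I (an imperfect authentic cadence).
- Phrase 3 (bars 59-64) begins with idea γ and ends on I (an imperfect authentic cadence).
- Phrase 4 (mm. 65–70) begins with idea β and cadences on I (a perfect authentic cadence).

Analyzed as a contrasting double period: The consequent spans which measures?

measures 59–70

In a double period the four phrases pair into a large antecedent (phrases 1–2, ending imperfect authentic cadence) and a large consequent (phrases 3–4, ending perfect authentic cadence). The consequent spans measures 59-70.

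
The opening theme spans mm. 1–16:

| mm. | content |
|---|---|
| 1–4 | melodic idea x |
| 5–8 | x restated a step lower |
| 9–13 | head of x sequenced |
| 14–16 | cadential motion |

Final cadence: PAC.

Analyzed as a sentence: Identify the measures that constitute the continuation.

measures 9–16

After the presentation (mm. 1-8), the continuation covers the fragmentation through the cadence: measures 9-16.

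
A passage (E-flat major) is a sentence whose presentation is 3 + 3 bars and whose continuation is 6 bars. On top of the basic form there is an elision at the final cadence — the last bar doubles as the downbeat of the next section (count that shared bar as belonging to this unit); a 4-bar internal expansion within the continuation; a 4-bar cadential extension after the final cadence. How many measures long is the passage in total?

20 measures

Basic sentence: 3 + 3 + 6 = 12 bars.
12 (basic form) + 4 (internal expansion) + 4 (cadential extension) = 20.
The elision shares a bar with the next section but does not change this unit's count.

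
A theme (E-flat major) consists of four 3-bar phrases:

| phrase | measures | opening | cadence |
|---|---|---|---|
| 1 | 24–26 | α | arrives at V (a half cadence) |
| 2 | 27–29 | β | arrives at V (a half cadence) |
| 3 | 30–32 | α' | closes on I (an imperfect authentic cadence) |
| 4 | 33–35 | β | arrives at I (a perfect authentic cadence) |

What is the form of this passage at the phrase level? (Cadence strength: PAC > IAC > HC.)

Four phrases in two halves: the first half (mm. 24–29) ends with a half cadence, the second (mm. 30-35) with a perfect authentic cadence — a large antecedent–consequent pair, i.e. a double period.
Phrase 3 begins with the same material as phrase 1, making it parallel.

parallel double period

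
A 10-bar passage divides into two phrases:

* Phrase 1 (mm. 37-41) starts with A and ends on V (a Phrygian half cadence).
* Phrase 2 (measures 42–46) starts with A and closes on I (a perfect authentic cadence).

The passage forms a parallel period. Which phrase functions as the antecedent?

phrase 1

The phrase ending with the weaker cadence (Phrygian half cadence) is the antecedent; the one ending more conclusively (perfect authentic cadence) is the consequent. The antecedent is phrase 1.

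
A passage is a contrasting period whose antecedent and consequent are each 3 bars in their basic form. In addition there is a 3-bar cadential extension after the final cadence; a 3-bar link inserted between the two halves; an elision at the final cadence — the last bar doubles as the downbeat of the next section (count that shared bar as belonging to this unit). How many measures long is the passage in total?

12 measures

Basic contrasting period: 3 + 3 = 6 bars.
6 (basic form) + 3 (cadential extension) + 3 (link) = 12.
The elision shares a bar with the next section but does not change this unit's count.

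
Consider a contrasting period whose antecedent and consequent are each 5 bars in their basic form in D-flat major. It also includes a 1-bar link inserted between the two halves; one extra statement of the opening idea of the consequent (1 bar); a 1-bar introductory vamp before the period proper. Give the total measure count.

Basic contrasting period: 5 + 5 = 10 bars.
10 (basic form) + 1 (link) + 1 (extra statement) + 1 (introduction) = 13.

13 measures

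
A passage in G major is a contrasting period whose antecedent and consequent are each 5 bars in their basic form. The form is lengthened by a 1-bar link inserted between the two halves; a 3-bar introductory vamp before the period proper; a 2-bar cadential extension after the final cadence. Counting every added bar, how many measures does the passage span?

Basic contrasting period: 5 + 5 = 10 bars.
10 (basic form) + 1 (link) + 3 (introduction) + 2 (cadential extension) = 16.

16 measures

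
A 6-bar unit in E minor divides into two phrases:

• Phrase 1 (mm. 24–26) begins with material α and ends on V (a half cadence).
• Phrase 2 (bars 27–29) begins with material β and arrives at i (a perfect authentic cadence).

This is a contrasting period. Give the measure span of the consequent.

measures 27–29

The phrase ending with the weaker cadence (half cadence) is the antecedent; the one ending more conclusively (perfect authentic cadence) is the consequent. The consequent is measures 27–29.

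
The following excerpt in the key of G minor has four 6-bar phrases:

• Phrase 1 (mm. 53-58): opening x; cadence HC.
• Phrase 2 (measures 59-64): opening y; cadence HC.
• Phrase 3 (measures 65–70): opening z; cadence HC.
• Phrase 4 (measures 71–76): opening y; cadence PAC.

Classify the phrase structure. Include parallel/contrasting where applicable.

Four phrases in two halves: the first half (mm. 53–64) ends with a half cadence, the second (bars 65-76) with a perfect authentic cadence — a large antecedent–consequent pair, i.e. a double period.
Phrase 3 begins with different material from phrase 1, making it contrasting.

contrasting double period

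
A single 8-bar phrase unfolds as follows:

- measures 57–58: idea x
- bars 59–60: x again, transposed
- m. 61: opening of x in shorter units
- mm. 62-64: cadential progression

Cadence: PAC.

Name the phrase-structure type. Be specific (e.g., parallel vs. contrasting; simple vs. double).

Basic idea (measures 57-58) + its repetition (mm. 59-60) form the presentation; fragmentation and cadence (mm. 61–64) form the continuation — the 8-bar whole is a sentence.

sentence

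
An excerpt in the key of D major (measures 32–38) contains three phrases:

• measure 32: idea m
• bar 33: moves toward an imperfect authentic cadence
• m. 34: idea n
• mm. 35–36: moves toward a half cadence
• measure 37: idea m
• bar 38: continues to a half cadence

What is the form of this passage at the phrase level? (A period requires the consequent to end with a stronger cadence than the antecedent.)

phrase group

The final phrase closes with a half cadence, which is not stronger than the preceding half cadence; the 3 phrases lack an overall antecedent–consequent design and so form a phrase group.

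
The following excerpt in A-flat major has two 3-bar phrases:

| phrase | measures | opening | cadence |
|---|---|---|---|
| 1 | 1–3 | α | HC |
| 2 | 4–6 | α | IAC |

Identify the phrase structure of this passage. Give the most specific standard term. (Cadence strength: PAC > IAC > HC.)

Phrase 1 ends with a half cadence (weaker) and phrase 2 with an imperfect authentic cadence (stronger): antecedent + consequent = a period.
The two phrases open with the same material (α / α), so the period is parallel.

parallel period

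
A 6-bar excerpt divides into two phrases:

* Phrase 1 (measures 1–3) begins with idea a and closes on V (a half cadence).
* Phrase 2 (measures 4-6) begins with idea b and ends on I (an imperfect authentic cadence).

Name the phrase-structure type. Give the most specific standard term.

contrasting period

Phrase 1 ends with a half cadence (weaker) and phrase 2 with an imperfect authentic cadence (stronger): antecedent + consequent = a period.
The two phrases open with different material (a / b), so the period is contrasting.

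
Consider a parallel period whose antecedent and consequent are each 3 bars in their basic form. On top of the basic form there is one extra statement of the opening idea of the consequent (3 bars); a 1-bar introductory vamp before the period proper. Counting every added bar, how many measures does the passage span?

Basic parallel period: 3 + 3 = 6 bars.
6 (basic form) + 3 (extra statement) + 1 (introduction) = 10.

10 measures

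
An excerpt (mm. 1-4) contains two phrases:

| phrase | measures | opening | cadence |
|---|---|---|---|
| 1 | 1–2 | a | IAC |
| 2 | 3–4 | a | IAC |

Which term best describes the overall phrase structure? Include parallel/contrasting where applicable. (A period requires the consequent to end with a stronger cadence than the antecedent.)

repeated phrase

Both phrases have the same opening (a) and the same cadence (imperfect authentic cadence): the second is a restatement, not a consequent, so this is a repeated phrase rather than a period.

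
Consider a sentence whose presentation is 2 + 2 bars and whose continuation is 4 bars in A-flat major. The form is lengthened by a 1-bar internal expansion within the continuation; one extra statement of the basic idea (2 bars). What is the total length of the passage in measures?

Basic sentence: 2 + 2 + 4 = 8 bars.
8 (basic form) + 1 (internal expansion) + 2 (extra statement) = 11.

11 measures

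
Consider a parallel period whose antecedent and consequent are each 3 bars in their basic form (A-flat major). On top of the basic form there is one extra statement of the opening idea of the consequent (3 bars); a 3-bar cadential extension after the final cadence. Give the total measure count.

12 measures

Basic parallel period: 3 + 3 = 6 bars.
6 (basic form) + 3 (extra statement) + 3 (cadential extension) = 12.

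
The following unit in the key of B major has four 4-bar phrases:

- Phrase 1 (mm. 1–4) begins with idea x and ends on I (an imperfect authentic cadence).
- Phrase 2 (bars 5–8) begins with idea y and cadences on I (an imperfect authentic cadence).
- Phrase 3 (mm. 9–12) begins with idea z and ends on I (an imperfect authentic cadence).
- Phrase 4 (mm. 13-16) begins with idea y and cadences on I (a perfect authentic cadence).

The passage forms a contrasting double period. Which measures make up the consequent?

In a double period the first pair of phrases (ending imperfect authentic cadence) is the large antecedent and the second pair (ending perfect authentic cadence) is the large consequent; the consequent is measures 9–16.

measures 9–16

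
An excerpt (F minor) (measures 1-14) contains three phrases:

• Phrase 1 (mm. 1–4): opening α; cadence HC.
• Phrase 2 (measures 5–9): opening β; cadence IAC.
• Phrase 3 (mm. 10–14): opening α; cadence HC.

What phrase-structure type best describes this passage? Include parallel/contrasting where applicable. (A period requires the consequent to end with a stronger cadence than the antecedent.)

The final phrase closes with a half cadence, which is not stronger than the preceding imperfect authentic cadence; the 3 phrases lack an overall antecedent–consequent design and so form a phrase group.

phrase group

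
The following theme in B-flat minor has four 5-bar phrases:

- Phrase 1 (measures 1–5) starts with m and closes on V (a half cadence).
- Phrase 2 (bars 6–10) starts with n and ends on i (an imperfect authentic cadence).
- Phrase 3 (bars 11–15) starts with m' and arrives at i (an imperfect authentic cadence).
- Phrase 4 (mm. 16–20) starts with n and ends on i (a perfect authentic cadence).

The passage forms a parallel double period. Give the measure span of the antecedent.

measures 1–10

In a double period the first pair of phrases (ending imperfect authentic cadence) is the large antecedent and the second pair (ending perfect authentic cadence) is the large consequent; the antecedent is measures 1–10.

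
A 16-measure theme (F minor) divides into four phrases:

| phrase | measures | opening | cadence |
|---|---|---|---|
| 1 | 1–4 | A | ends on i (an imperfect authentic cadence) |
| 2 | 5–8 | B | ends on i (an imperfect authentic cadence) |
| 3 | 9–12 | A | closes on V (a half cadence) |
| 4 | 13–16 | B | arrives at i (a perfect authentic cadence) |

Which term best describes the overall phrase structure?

Four phrases in two halves: the first half (measures 1–8) ends with an imperfect authentic cadence, the second (bars 9–16) with a perfect authentic cadence — a large antecedent–consequent pair, i.e. a double period.
Phrase 3 begins with the same material as phrase 1, making it parallel.

parallel double period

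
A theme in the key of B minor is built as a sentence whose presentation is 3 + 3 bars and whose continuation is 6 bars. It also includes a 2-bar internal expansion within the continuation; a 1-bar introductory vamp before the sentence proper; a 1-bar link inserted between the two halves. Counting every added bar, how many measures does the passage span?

16 measures

Basic sentence: 3 + 3 + 6 = 12 bars.
12 (basic form) + 2 (internal expansion) + 1 (introduction) + 1 (link) = 16.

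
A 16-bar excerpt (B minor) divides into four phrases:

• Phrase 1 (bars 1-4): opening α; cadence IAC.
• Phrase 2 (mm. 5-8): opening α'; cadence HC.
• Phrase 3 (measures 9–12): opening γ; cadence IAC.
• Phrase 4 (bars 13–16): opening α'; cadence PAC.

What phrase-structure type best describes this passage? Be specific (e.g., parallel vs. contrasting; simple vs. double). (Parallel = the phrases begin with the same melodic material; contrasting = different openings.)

contrasting double period

Four phrases in two halves: the first half (mm. 1–8) ends with a half cadence, the second (mm. 9–16) with a perfect authentic cadence — a large antecedent–consequent pair, i.e. a double period.
Phrase 3 begins with different material from phrase 1, making it contrasting.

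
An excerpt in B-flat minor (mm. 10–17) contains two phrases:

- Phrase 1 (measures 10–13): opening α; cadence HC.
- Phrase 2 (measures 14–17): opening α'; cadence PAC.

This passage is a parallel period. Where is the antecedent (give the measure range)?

The antecedent is the phrase ending with the weaker cadence (half cadence, phrase 1) and the consequent the one ending more conclusively (perfect authentic cadence, phrase 2); the antecedent is mm. 10–13.

measures 10–13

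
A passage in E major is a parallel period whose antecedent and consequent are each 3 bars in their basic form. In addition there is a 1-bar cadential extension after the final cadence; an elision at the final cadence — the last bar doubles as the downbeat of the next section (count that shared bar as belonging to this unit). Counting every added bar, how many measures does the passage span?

Basic parallel period: 3 + 3 = 6 bars.
6 (basic form) + 1 (cadential extension) = 7.
The elision shares a bar with the next section but does not change this unit's count.

7 measures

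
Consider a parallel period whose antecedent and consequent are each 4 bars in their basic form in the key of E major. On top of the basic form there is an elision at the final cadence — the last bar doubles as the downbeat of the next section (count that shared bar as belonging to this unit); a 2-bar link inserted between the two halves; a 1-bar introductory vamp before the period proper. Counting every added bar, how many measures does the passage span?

Basic parallel period: 4 + 4 = 8 bars.
8 (basic form) + 2 (link) + 1 (introduction) = 11.
The elision shares a bar with the next section but does not change this unit's count.

11 measures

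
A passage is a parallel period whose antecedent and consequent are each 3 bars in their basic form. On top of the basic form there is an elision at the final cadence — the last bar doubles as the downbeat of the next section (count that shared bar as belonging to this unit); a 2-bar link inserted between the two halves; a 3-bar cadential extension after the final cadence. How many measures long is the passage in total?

Basic parallel period: 3 + 3 = 6 bars.
6 (basic form) + 2 (link) + 3 (cadential extension) = 11.
The elision shares a bar with the next section but does not change this unit's count.

11 measures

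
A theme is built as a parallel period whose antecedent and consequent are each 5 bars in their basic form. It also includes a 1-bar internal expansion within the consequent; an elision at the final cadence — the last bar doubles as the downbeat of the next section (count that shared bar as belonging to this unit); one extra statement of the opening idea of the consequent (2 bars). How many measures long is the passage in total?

Basic parallel period: 5 + 5 = 10 bars.
10 (basic form) + 1 (internal expansion) + 2 (extra statement) = 13.
The elision shares a bar with the next section but does not change this unit's count.

13 measures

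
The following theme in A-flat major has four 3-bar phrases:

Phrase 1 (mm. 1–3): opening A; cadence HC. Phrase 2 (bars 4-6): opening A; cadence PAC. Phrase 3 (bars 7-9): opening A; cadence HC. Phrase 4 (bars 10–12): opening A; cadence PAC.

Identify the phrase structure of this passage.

repeated period

The cadence pattern HC–PAC–HC–PAC is weak–strong twice, and phrases 3–4 restate phrases 1–2: a period heard twice, not a double period (which would end weakly at phrase 2).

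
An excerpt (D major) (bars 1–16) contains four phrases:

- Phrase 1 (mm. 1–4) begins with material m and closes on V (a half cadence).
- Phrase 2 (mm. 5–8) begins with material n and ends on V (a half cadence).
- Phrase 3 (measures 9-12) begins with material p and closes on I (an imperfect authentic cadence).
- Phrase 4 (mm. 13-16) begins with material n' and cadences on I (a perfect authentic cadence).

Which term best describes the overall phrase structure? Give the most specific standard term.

Four phrases in two halves: the first half (measures 1–8) ends with a half cadence, the second (bars 9-16) with a perfect authentic cadence — a large antecedent–consequent pair, i.e. a double period.
Phrase 3 begins with different material from phrase 1, making it contrasting.

contrasting double period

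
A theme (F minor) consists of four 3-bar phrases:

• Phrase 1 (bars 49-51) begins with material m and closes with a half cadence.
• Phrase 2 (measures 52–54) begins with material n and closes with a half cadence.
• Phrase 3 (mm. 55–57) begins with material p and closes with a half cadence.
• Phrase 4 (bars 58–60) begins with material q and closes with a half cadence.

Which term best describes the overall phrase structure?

phrase group

Phrase 4 ends with a half cadence, no stronger than phrase 2's half cadence, so the four phrases do not form a double period; nor do phrases 3–4 duplicate 1–2, so it is not a repeated period. With no phrase reaching a conclusive cadence, the passage is a phrase group.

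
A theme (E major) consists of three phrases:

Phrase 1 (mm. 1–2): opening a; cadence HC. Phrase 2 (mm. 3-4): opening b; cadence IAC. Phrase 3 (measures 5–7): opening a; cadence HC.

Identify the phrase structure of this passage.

The final phrase closes with a half cadence, which is not stronger than the preceding imperfect authentic cadence; the 3 phrases lack an overall antecedent–consequent design and so form a phrase group.

phrase group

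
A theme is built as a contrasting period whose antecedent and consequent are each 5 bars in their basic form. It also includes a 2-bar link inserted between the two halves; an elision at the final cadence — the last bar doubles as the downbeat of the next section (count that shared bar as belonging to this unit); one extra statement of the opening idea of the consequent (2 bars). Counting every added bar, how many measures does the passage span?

14 measures

Basic contrasting period: 5 + 5 = 10 bars.
10 (basic form) + 2 (link) + 2 (extra statement) = 14.
The elision shares a bar with the next section but does not change this unit's count.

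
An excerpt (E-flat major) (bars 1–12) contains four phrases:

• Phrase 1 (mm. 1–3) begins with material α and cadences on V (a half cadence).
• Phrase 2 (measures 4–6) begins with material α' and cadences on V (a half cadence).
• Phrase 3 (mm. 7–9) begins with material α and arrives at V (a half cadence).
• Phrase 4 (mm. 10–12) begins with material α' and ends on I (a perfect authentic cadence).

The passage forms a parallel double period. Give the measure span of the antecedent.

In a double period the first pair of phrases (ending half cadence) is the large antecedent and the second pair (ending perfect authentic cadence) is the large consequent; the antecedent is measures 1–6.

measures 1–6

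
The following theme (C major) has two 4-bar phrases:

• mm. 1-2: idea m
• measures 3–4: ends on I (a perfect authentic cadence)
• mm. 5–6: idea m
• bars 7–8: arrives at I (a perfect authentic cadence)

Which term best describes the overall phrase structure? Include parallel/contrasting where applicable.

repeated phrase

Both phrases have the same opening (m) and the same cadence (perfect authentic cadence): the second is a restatement, not a consequent, so this is a repeated phrase rather than a period.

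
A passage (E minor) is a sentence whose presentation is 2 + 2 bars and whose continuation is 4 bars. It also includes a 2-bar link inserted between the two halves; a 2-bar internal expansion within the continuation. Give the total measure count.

12 measures

Basic sentence: 2 + 2 + 4 = 8 bars.
8 (basic form) + 2 (link) + 2 (internal expansion) = 12.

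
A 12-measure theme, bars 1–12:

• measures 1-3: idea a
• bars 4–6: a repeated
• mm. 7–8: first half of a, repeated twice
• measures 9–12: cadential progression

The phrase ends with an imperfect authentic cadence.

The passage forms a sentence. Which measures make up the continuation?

measures 7–12

After the presentation (mm. 1–6), the continuation covers the fragmentation through the cadence: measures 7-12.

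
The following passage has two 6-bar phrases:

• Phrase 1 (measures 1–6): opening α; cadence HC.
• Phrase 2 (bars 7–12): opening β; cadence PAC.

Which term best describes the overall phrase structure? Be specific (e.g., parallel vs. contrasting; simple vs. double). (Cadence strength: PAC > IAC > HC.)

contrasting period

Phrase 1 ends with a half cadence (weaker) and phrase 2 with a perfect authentic cadence (stronger): antecedent + consequent = a period.
The two phrases open with different material (α / β), so the period is contrasting.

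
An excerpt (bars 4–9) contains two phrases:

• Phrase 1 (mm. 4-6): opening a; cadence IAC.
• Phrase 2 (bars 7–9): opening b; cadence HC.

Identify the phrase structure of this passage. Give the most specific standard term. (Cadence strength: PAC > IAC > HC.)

phrase group

The second phrase closes with a half cadence, which is not stronger than the first phrase's imperfect authentic cadence; without a weak→strong cadential pair there is no antecedent–consequent relationship, so this is a phrase group rather than a period.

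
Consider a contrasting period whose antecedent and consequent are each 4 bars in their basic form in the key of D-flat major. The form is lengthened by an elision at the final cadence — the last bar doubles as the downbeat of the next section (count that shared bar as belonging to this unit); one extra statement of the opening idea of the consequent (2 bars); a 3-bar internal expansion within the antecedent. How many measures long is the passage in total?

Basic contrasting period: 4 + 4 = 8 bars.
8 (basic form) + 2 (extra statement) + 3 (internal expansion) = 13.
The elision shares a bar with the next section but does not change this unit's count.

13 measures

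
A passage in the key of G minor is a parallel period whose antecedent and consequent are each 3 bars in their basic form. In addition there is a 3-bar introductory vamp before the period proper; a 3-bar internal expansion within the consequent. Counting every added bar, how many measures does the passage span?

12 measures

Basic parallel period: 3 + 3 = 6 bars.
6 (basic form) + 3 (introduction) + 3 (internal expansion) = 12.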